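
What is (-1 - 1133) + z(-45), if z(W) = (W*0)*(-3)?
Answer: -1134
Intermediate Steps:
z(W) = 0 (z(W) = 0*(-3) = 0)
(-1 - 1133) + z(-45) = (-1 - 1133) + 0 = -1134 + 0 = -1134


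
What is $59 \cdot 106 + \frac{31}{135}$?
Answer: $\frac{844321}{135} \approx 6254.2$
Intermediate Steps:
$59 \cdot 106 + \frac{31}{135} = 6254 + 31 \cdot \frac{1}{135} = 6254 + \frac{31}{135} = \frac{844321}{135}$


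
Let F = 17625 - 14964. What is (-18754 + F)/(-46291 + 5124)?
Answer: 2299/5881 ≈ 0.39092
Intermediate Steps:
F = 2661
(-18754 + F)/(-46291 + 5124) = (-18754 + 2661)/(-46291 + 5124) = -16093/(-41167) = -16093*(-1/41167) = 2299/5881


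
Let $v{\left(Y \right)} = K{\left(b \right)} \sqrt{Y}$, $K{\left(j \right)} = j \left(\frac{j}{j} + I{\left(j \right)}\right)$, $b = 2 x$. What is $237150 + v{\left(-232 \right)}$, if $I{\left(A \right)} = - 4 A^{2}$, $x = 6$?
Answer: $237150 - 13800 i \sqrt{58} \approx 2.3715 \cdot 10^{5} - 1.051 \cdot 10^{5} i$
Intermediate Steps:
$b = 12$ ($b = 2 \cdot 6 = 12$)
$K{\left(j \right)} = j \left(1 - 4 j^{2}\right)$ ($K{\left(j \right)} = j \left(\frac{j}{j} - 4 j^{2}\right) = j \left(1 - 4 j^{2}\right)$)
$v{\left(Y \right)} = - 6900 \sqrt{Y}$ ($v{\left(Y \right)} = \left(12 - 4 \cdot 12^{3}\right) \sqrt{Y} = \left(12 - 6912\right) \sqrt{Y} = - 6900 \sqrt{Y}$)
$237150 + v{\left(-232 \right)} = 237150 - 6900 \sqrt{-232} = 237150 - 6900 \cdot 2 i \sqrt{58} = 237150 - 13800 i \sqrt{58}$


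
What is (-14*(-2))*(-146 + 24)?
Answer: -3416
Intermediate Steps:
(-14*(-2))*(-146 + 24) = 28*(-122) = -3416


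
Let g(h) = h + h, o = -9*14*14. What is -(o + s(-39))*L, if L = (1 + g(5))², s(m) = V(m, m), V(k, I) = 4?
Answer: 212960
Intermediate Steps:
s(m) = 4
o = -1764 (o = -126*14 = -1764)
g(h) = 2*h
L = 121 (L = (1 + 2*5)² = (1 + 10)² = 11² = 121)
-(o + s(-39))*L = -(-1764 + 4)*121 = -(-1760)*121 = -1*(-212960) = 212960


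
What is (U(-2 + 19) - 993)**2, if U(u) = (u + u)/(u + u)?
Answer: 984064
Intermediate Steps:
U(u) = 1 (U(u) = (2*u)/((2*u)) = (2*u)*(1/(2*u)) = 1)
(U(-2 + 19) - 993)**2 = (1 - 993)**2 = (-992)**2 = 984064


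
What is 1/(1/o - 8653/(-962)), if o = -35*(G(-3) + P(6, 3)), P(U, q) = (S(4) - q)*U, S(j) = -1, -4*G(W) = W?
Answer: 3131310/28169363 ≈ 0.11116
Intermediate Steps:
G(W) = -W/4
P(U, q) = U*(-1 - q) (P(U, q) = (-1 - q)*U = U*(-1 - q))
o = 3255/4 (o = -35*(-1/4*(-3) - 1*6*(1 + 3)) = -35*(3/4 - 1*6*4) = -35*(3/4 - 24) = -35*(-93/4) = 3255/4 ≈ 813.75)
1/(1/o - 8653/(-962)) = 1/(1/(3255/4) - 8653/(-962)) = 1/(4/3255 - 8653*(-1/962)) = 1/(4/3255 + 8653/962) = 1/(28169363/3131310) = 3131310/28169363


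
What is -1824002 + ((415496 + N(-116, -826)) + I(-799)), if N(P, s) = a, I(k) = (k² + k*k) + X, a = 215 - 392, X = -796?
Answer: -132677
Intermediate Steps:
a = -177
I(k) = -796 + 2*k² (I(k) = (k² + k*k) - 796 = (k² + k²) - 796 = 2*k² - 796 = -796 + 2*k²)
N(P, s) = -177
-1824002 + ((415496 + N(-116, -826)) + I(-799)) = -1824002 + ((415496 - 177) + (-796 + 2*(-799)²)) = -1824002 + (415319 + (-796 + 2*638401)) = -1824002 + (415319 + (-796 + 1276802)) = -1824002 + (415319 + 1276006) = -1824002 + 1691325 = -132677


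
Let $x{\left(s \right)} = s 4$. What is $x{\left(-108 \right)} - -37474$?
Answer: $37042$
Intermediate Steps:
$x{\left(s \right)} = 4 s$
$x{\left(-108 \right)} - -37474 = 4 \left(-108\right) - -37474 = -432 + 37474 = 37042$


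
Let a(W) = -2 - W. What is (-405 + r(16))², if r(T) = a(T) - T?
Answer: 192721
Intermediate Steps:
r(T) = -2 - 2*T (r(T) = (-2 - T) - T = -2 - 2*T)
(-405 + r(16))² = (-405 + (-2 - 2*16))² = (-405 + (-2 - 32))² = (-405 - 34)² = (-439)² = 192721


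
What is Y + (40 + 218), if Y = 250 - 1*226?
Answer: 282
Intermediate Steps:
Y = 24 (Y = 250 - 226 = 24)
Y + (40 + 218) = 24 + (40 + 218) = 24 + 258 = 282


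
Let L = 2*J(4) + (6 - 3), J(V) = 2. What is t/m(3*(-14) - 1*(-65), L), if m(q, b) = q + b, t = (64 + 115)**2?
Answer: 32041/30 ≈ 1068.0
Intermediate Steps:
t = 32041 (t = 179**2 = 32041)
L = 7 (L = 2*2 + (6 - 3) = 4 + 3 = 7)
m(q, b) = b + q
t/m(3*(-14) - 1*(-65), L) = 32041/(7 + (3*(-14) - 1*(-65))) = 32041/(7 + (-42 + 65)) = 32041/(7 + 23) = 32041/30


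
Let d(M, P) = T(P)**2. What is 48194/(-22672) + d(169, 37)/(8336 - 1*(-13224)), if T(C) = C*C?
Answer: 1295372361/15275260 ≈ 84.802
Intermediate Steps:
T(C) = C**2
d(M, P) = P**4 (d(M, P) = (P**2)**2 = P**4)
48194/(-22672) + d(169, 37)/(8336 - 1*(-13224)) = 48194/(-22672) + 37**4/(8336 - 1*(-13224)) = 48194*(-1/22672) + 1874161/(8336 + 13224) = -24097/11336 + 1874161/21560 = 1295372361/15275260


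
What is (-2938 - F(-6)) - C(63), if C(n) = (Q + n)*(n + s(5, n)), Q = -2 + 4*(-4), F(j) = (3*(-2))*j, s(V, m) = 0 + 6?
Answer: -6079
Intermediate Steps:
s(V, m) = 6
F(j) = -6*j
Q = -18 (Q = -2 - 16 = -18)
C(n) = (-18 + n)*(6 + n) (C(n) = (-18 + n)*(n + 6) = (-18 + n)*(6 + n))
(-2938 - F(-6)) - C(63) = (-2938 - (-6)*(-6)) - (-108 + 63**2 - 12*63) = (-2938 - 1*36) - (-108 + 3969 - 756) = (-2938 - 36) - 1*3105 = -2974 - 3105 = -6079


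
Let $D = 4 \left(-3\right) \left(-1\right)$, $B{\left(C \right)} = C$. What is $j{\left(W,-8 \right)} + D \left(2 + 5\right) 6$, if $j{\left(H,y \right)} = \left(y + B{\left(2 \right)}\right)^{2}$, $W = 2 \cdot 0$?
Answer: $540$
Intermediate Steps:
$W = 0$
$D = 12$ ($D = \left(-12\right) \left(-1\right) = 12$)
$j{\left(H,y \right)} = \left(2 + y\right)^{2}$ ($j{\left(H,y \right)} = \left(y + 2\right)^{2} = \left(2 + y\right)^{2}$)
$j{\left(W,-8 \right)} + D \left(2 + 5\right) 6 = \left(2 - 8\right)^{2} + 12 \left(2 + 5\right) 6 = \left(-6\right)^{2} + 12 \cdot 7 \cdot 6 = 36 + 12 \cdot 42 = 36 + 504 = 540$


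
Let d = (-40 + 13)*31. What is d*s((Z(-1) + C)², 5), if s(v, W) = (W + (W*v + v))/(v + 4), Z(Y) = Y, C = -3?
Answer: -84537/20 ≈ -4226.9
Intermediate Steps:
s(v, W) = (W + v + W*v)/(4 + v) (s(v, W) = (W + (v + W*v))/(4 + v) = (W + v + W*v)/(4 + v))
d = -837 (d = -27*31 = -837)
d*s((Z(-1) + C)², 5) = -837*(5 + (-1 - 3)² + 5*(-1 - 3)²)/(4 + (-1 - 3)²) = -837*(5 + (-4)² + 5*(-4)²)/(4 + (-4)²) = -837*(5 + 16 + 5*16)/(4 + 16) = -837*(5 + 16 + 80)/20 = -837*101/20 = -84537/20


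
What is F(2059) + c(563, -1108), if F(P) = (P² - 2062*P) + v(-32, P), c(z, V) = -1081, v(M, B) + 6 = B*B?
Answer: 4232217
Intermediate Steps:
v(M, B) = -6 + B² (v(M, B) = -6 + B*B = -6 + B²)
F(P) = -6 - 2062*P + 2*P² (F(P) = (P² - 2062*P) + (-6 + P²) = -6 - 2062*P + 2*P²)
F(2059) + c(563, -1108) = (-6 - 2062*2059 + 2*2059²) - 1081 = (-6 - 4245658 + 2*4239481) - 1081 = (-6 - 4245658 + 8478962) - 1081 = 4233298 - 1081 = 4232217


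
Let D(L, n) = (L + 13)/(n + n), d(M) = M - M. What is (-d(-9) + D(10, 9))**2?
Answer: 529/324 ≈ 1.6327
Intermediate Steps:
d(M) = 0
D(L, n) = (13 + L)/(2*n) (D(L, n) = (13 + L)/((2*n)) = (13 + L)*(1/(2*n)) = (13 + L)/(2*n))
(-d(-9) + D(10, 9))**2 = (-1*0 + (1/2)*(13 + 10)/9)**2 = (0 + (1/2)*(1/9)*23)**2 = (0 + 23/18)**2 = (23/18)**2 = 529/324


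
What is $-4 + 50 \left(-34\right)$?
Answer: $-1704$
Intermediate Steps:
$-4 + 50 \left(-34\right) = -4 - 1700 = -1704$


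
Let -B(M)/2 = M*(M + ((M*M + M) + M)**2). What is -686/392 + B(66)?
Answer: -10635086887/4 ≈ -2.6588e+9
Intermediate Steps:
B(M) = -2*M*(M + (M**2 + 2*M)**2) (B(M) = -2*M*(M + ((M*M + M) + M)**2) = -2*M*(M + ((M**2 + M) + M)**2) = -2*M*(M + ((M + M**2) + M)**2) = -2*M*(M + (M**2 + 2*M)**2))
-686/392 + B(66) = -686/392 + 2*66**2*(-1 - 1*66*(2 + 66)**2) = -686*1/392 + 2*4356*(-1 - 1*66*68**2) = -7/4 + 2*4356*(-1 - 1*66*4624) = -7/4 + 2*4356*(-1 - 305184) = -7/4 + 2*4356*(-305185) = -7/4 - 2658771720 = -10635086887/4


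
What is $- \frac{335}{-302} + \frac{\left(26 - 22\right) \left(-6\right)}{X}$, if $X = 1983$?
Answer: $\frac{219019}{199622} \approx 1.0972$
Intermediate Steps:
$- \frac{335}{-302} + \frac{\left(26 - 22\right) \left(-6\right)}{X} = - \frac{335}{-302} + \frac{\left(26 - 22\right) \left(-6\right)}{1983} = \left(-335\right) \left(- \frac{1}{302}\right) + 4 \left(-6\right) \frac{1}{1983} = \frac{335}{302} - \frac{8}{661} = \frac{219019}{199622}$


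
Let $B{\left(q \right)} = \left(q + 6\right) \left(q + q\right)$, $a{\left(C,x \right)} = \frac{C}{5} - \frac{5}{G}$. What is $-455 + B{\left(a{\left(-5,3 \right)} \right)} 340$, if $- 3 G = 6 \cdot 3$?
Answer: $- \frac{10045}{9} \approx -1116.1$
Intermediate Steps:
$G = -6$ ($G = - \frac{6 \cdot 3}{3} = \left(- \frac{1}{3}\right) 18 = -6$)
$a{\left(C,x \right)} = \frac{5}{6} + \frac{C}{5}$ ($a{\left(C,x \right)} = \frac{C}{5} - \frac{5}{-6} = C \frac{1}{5} - - \frac{5}{6} = \frac{C}{5} + \frac{5}{6} = \frac{5}{6} + \frac{C}{5}$)
$B{\left(q \right)} = 2 q \left(6 + q\right)$ ($B{\left(q \right)} = \left(6 + q\right) 2 q = 2 q \left(6 + q\right)$)
$-455 + B{\left(a{\left(-5,3 \right)} \right)} 340 = -455 + 2 \left(\frac{5}{6} + \frac{1}{5} \left(-5\right)\right) \left(6 + \left(\frac{5}{6} + \frac{1}{5} \left(-5\right)\right)\right) 340 = -455 + 2 \left(\frac{5}{6} - 1\right) \left(6 + \left(\frac{5}{6} - 1\right)\right) 340 = -455 + 2 \left(- \frac{1}{6}\right) \left(6 - \frac{1}{6}\right) 340 = -455 + 2 \left(- \frac{1}{6}\right) \frac{35}{6} \cdot 340 = -455 - \frac{5950}{9} = - \frac{10045}{9}$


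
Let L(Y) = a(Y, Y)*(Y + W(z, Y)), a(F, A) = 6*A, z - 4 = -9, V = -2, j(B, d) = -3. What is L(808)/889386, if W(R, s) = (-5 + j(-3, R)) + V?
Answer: 644784/148231 ≈ 4.3499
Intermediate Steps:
z = -5 (z = 4 - 9 = -5)
W(R, s) = -10 (W(R, s) = (-5 - 3) - 2 = -8 - 2 = -10)
L(Y) = 6*Y*(-10 + Y) (L(Y) = (6*Y)*(Y - 10) = (6*Y)*(-10 + Y) = 6*Y*(-10 + Y))
L(808)/889386 = (6*808*(-10 + 808))/889386 = (6*808*798)*(1/889386) = 3868704*(1/889386) = 644784/148231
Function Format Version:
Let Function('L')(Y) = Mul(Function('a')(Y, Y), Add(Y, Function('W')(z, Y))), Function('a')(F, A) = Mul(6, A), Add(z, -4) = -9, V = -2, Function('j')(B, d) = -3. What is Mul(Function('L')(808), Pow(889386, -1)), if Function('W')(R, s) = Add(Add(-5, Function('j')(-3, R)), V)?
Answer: Rational(644784, 148231) ≈ 4.3499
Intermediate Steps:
z = -5 (z = Add(4, -9) = -5)
Function('W')(R, s) = -10 (Function('W')(R, s) = Add(Add(-5, -3), -2) = Add(-8, -2) = -10)
Function('L')(Y) = Mul(6, Y, Add(-10, Y)) (Function('L')(Y) = Mul(Mul(6, Y), Add(Y, -10)) = Mul(Mul(6, Y), Add(-10, Y)) = Mul(6, Y, Add(-10, Y)))
Mul(Function('L')(808), Pow(889386, -1)) = Mul(Mul(6, 808, Add(-10, 808)), Pow(889386, -1)) = Mul(Mul(6, 808, 798), Rational(1, 889386)) = Mul(3868704, Rational(1, 889386)) = Rational(644784, 148231)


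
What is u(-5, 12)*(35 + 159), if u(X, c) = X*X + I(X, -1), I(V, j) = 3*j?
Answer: 4268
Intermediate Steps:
u(X, c) = -3 + X² (u(X, c) = X*X + 3*(-1) = X² - 3 = -3 + X²)
u(-5, 12)*(35 + 159) = (-3 + (-5)²)*(35 + 159) = (-3 + 25)*194 = 22*194 = 4268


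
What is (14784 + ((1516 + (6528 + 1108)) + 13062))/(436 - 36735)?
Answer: -36998/36299 ≈ -1.0193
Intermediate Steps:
(14784 + ((1516 + (6528 + 1108)) + 13062))/(436 - 36735) = (14784 + ((1516 + 7636) + 13062))/(-36299) = (14784 + (9152 + 13062))*(-1/36299) = (14784 + 22214)*(-1/36299) = 36998*(-1/36299) = -36998/36299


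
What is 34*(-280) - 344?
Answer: -9864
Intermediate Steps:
34*(-280) - 344 = -9520 - 344 = -9864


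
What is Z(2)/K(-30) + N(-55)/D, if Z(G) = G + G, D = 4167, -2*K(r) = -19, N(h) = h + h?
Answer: 31246/79173 ≈ 0.39465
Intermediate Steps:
N(h) = 2*h
K(r) = 19/2 (K(r) = -½*(-19) = 19/2)
Z(G) = 2*G
Z(2)/K(-30) + N(-55)/D = (2*2)/(19/2) + (2*(-55))/4167 = 4*(2/19) - 110*1/4167 = 8/19 - 110/4167 = 31246/79173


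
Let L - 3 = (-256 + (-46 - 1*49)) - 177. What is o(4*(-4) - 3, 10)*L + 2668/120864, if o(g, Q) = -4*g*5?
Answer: -6028091333/30216 ≈ -1.9950e+5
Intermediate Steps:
L = -525 (L = 3 + ((-256 + (-46 - 1*49)) - 177) = 3 + ((-256 + (-46 - 49)) - 177) = 3 + ((-256 - 95) - 177) = 3 + (-351 - 177) = 3 - 528 = -525)
o(g, Q) = -20*g
o(4*(-4) - 3, 10)*L + 2668/120864 = -20*(4*(-4) - 3)*(-525) + 2668/120864 = -20*(-16 - 3)*(-525) + 2668*(1/120864) = -20*(-19)*(-525) + 667/30216 = 380*(-525) + 667/30216 = -199500 + 667/30216 = -6028091333/30216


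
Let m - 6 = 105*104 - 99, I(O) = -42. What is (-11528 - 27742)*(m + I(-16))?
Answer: -423526950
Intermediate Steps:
m = 10827 (m = 6 + (105*104 - 99) = 6 + (10920 - 99) = 6 + 10821 = 10827)
(-11528 - 27742)*(m + I(-16)) = (-11528 - 27742)*(10827 - 42) = -39270*10785 = -423526950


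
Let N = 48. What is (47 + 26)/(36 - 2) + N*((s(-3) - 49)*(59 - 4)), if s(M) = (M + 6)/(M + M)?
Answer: -4443047/34 ≈ -1.3068e+5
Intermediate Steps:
s(M) = (6 + M)/(2*M) (s(M) = (6 + M)/((2*M)) = (6 + M)*(1/(2*M)) = (6 + M)/(2*M))
(47 + 26)/(36 - 2) + N*((s(-3) - 49)*(59 - 4)) = (47 + 26)/(36 - 2) + 48*(((½)*(6 - 3)/(-3) - 49)*(59 - 4)) = 73/34 + 48*(((½)*(-⅓)*3 - 49)*55) = 73*(1/34) + 48*((-½ - 49)*55) = 73/34 + 48*(-99/2*55) = 73/34 + 48*(-5445/2) = 73/34 - 130680 = -4443047/34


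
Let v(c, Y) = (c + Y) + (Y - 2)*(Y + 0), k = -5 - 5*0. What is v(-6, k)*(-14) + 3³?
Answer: -309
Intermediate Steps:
k = -5 (k = -5 + 0 = -5)
v(c, Y) = Y + c + Y*(-2 + Y) (v(c, Y) = (Y + c) + (-2 + Y)*Y = (Y + c) + Y*(-2 + Y) = Y + c + Y*(-2 + Y))
v(-6, k)*(-14) + 3³ = (-6 + (-5)² - 1*(-5))*(-14) + 3³ = (-6 + 25 + 5)*(-14) + 27 = 24*(-14) + 27 = -336 + 27 = -309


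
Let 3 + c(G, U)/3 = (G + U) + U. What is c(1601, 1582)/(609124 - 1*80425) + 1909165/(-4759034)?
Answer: -7653545257/20456069242 ≈ -0.37415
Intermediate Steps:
c(G, U) = -9 + 3*G + 6*U (c(G, U) = -9 + 3*((G + U) + U) = -9 + 3*(G + 2*U) = -9 + (3*G + 6*U) = -9 + 3*G + 6*U)
c(1601, 1582)/(609124 - 1*80425) + 1909165/(-4759034) = (-9 + 3*1601 + 6*1582)/(609124 - 1*80425) + 1909165/(-4759034) = (-9 + 4803 + 9492)/(609124 - 80425) + 1909165*(-1/4759034) = 14286/528699 - 46565/116074 = 14286*(1/528699) - 46565/116074 = 4762/176233 - 46565/116074 = -7653545257/20456069242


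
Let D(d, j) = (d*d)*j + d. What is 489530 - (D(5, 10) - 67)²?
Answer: 454186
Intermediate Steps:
D(d, j) = d + j*d² (D(d, j) = d²*j + d = j*d² + d = d + j*d²)
489530 - (D(5, 10) - 67)² = 489530 - (5*(1 + 5*10) - 67)² = 489530 - (5*(1 + 50) - 67)² = 489530 - (5*51 - 67)² = 489530 - (255 - 67)² = 489530 - 1*188² = 489530 - 1*35344 = 489530 - 35344 = 454186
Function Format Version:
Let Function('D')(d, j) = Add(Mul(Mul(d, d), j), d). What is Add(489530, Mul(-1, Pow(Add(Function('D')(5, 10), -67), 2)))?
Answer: 454186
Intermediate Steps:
Function('D')(d, j) = Add(d, Mul(j, Pow(d, 2))) (Function('D')(d, j) = Add(Mul(Pow(d, 2), j), d) = Add(Mul(j, Pow(d, 2)), d) = Add(d, Mul(j, Pow(d, 2))))
Add(489530, Mul(-1, Pow(Add(Function('D')(5, 10), -67), 2))) = Add(489530, Mul(-1, Pow(Add(Mul(5, Add(1, Mul(5, 10))), -67), 2))) = Add(489530, Mul(-1, Pow(Add(Mul(5, Add(1, 50)), -67), 2))) = Add(489530, Mul(-1, Pow(Add(Mul(5, 51), -67), 2))) = Add(489530, Mul(-1, Pow(Add(255, -67), 2))) = Add(489530, Mul(-1, Pow(188, 2))) = Add(489530, Mul(-1, 35344)) = Add(489530, -35344) = 454186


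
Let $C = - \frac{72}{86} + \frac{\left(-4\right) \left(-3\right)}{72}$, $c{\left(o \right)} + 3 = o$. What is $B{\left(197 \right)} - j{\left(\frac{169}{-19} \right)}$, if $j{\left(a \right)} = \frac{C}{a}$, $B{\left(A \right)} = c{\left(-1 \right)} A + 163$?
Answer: $- \frac{27254537}{43602} \approx -625.08$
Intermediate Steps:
$c{\left(o \right)} = -3 + o$
$B{\left(A \right)} = 163 - 4 A$ ($B{\left(A \right)} = \left(-3 - 1\right) A + 163 = - 4 A + 163 = 163 - 4 A$)
$C = - \frac{173}{258}$ ($C = \left(-72\right) \frac{1}{86} + 12 \cdot \frac{1}{72} = - \frac{36}{43} + \frac{1}{6} = - \frac{173}{258} \approx -0.67054$)
$j{\left(a \right)} = - \frac{173}{258 a}$
$B{\left(197 \right)} - j{\left(\frac{169}{-19} \right)} = \left(163 - 788\right) - - \frac{173}{258 \frac{169}{-19}} = \left(163 - 788\right) - - \frac{173}{258 \cdot 169 \left(- \frac{1}{19}\right)} = -625 - - \frac{173}{258 \left(- \frac{169}{19}\right)} = -625 - \left(- \frac{173}{258}\right) \left(- \frac{19}{169}\right) = -625 - \frac{3287}{43602} = - \frac{27254537}{43602}$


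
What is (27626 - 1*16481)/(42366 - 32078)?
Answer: 11145/10288 ≈ 1.0833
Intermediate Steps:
(27626 - 1*16481)/(42366 - 32078) = (27626 - 16481)/10288 = 11145*(1/10288) = 11145/10288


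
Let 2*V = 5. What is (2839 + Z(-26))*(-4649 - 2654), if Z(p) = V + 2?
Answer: -41532161/2 ≈ -2.0766e+7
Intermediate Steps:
V = 5/2 (V = (½)*5 = 5/2 ≈ 2.5000)
Z(p) = 9/2 (Z(p) = 5/2 + 2 = 9/2)
(2839 + Z(-26))*(-4649 - 2654) = (2839 + 9/2)*(-4649 - 2654) = (5687/2)*(-7303) = -41532161/2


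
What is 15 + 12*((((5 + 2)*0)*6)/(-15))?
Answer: 15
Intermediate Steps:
15 + 12*((((5 + 2)*0)*6)/(-15)) = 15 + 12*(((7*0)*6)*(-1/15)) = 15 + 12*((0*6)*(-1/15)) = 15 + 12*(0*(-1/15)) = 15 + 12*0 = 15 + 0 = 15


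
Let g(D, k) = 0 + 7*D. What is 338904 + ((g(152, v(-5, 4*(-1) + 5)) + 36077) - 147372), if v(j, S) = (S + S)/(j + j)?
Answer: 228673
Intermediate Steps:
v(j, S) = S/j (v(j, S) = (2*S)/((2*j)) = (2*S)*(1/(2*j)) = S/j)
g(D, k) = 7*D
338904 + ((g(152, v(-5, 4*(-1) + 5)) + 36077) - 147372) = 338904 + ((7*152 + 36077) - 147372) = 338904 + ((1064 + 36077) - 147372) = 338904 + (37141 - 147372) = 338904 - 110231 = 228673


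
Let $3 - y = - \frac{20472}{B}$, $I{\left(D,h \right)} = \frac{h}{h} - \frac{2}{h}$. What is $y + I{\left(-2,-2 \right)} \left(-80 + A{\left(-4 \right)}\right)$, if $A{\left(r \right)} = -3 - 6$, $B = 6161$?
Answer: $- \frac{1057703}{6161} \approx -171.68$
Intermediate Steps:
$I{\left(D,h \right)} = 1 - \frac{2}{h}$
$A{\left(r \right)} = -9$ ($A{\left(r \right)} = -3 - 6 = -9$)
$y = \frac{38955}{6161}$ ($y = 3 - - \frac{20472}{6161} = 3 + \frac{20472}{6161} = \frac{38955}{6161} \approx 6.3228$)
$y + I{\left(-2,-2 \right)} \left(-80 + A{\left(-4 \right)}\right) = \frac{38955}{6161} + \frac{-2 - 2}{-2} \left(-80 - 9\right) = \frac{38955}{6161} + \left(- \frac{1}{2}\right) \left(-4\right) \left(-89\right) = \frac{38955}{6161} + 2 \left(-89\right) = \frac{38955}{6161} - 178 = - \frac{1057703}{6161}$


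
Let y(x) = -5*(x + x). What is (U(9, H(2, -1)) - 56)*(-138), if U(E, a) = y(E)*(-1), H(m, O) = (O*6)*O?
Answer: -4692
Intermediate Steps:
y(x) = -10*x
H(m, O) = 6*O² (H(m, O) = (6*O)*O = 6*O²)
U(E, a) = 10*E (U(E, a) = -10*E*(-1) = 10*E)
(U(9, H(2, -1)) - 56)*(-138) = (10*9 - 56)*(-138) = (90 - 56)*(-138) = 34*(-138) = -4692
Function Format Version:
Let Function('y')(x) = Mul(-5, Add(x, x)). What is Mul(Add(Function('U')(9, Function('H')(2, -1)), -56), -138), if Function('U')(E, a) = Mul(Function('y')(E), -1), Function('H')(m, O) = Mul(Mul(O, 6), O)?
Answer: -4692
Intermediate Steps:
Function('y')(x) = Mul(-10, x) (Function('y')(x) = Mul(-5, Mul(2, x)) = Mul(-10, x))
Function('H')(m, O) = Mul(6, Pow(O, 2)) (Function('H')(m, O) = Mul(Mul(6, O), O) = Mul(6, Pow(O, 2)))
Function('U')(E, a) = Mul(10, E) (Function('U')(E, a) = Mul(Mul(-10, E), -1) = Mul(10, E))
Mul(Add(Function('U')(9, Function('H')(2, -1)), -56), -138) = Mul(Add(Mul(10, 9), -56), -138) = Mul(Add(90, -56), -138) = Mul(34, -138) = -4692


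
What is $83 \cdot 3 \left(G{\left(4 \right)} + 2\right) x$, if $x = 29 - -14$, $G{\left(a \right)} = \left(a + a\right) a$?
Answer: $364038$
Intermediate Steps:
$G{\left(a \right)} = 2 a^{2}$ ($G{\left(a \right)} = 2 a a = 2 a^{2}$)
$x = 43$ ($x = 29 + 14 = 43$)
$83 \cdot 3 \left(G{\left(4 \right)} + 2\right) x = 83 \cdot 3 \left(2 \cdot 4^{2} + 2\right) 43 = 83 \cdot 3 \left(2 \cdot 16 + 2\right) 43 = 83 \cdot 3 \left(32 + 2\right) 43 = 83 \cdot 3 \cdot 34 \cdot 43 = 83 \cdot 102 \cdot 43 = 8466 \cdot 43 = 364038$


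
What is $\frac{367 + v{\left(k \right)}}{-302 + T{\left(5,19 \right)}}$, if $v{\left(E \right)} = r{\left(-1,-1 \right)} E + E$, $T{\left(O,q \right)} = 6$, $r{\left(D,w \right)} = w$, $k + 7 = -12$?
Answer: $- \frac{367}{296} \approx -1.2399$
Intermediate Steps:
$k = -19$ ($k = -7 - 12 = -19$)
$v{\left(E \right)} = 0$ ($v{\left(E \right)} = - E + E = 0$)
$\frac{367 + v{\left(k \right)}}{-302 + T{\left(5,19 \right)}} = \frac{367 + 0}{-302 + 6} = \frac{367}{-296} = 367 \left(- \frac{1}{296}\right) = - \frac{367}{296}$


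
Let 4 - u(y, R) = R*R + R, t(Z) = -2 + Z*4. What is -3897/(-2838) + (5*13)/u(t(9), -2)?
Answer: 16022/473 ≈ 33.873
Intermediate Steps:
t(Z) = -2 + 4*Z
u(y, R) = 4 - R - R² (u(y, R) = 4 - (R*R + R) = 4 - (R² + R) = 4 - (R + R²) = 4 + (-R - R²) = 4 - R - R²)
-3897/(-2838) + (5*13)/u(t(9), -2) = -3897/(-2838) + (5*13)/(4 - 1*(-2) - 1*(-2)²) = -3897*(-1/2838) + 65/(4 + 2 - 1*4) = 1299/946 + 65/(4 + 2 - 4) = 1299/946 + 65/2 = 16022/473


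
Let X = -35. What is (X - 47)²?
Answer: 6724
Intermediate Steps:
(X - 47)² = (-35 - 47)² = (-82)² = 6724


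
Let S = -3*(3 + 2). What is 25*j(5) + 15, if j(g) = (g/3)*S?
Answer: -610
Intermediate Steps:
S = -15 (S = -3*5 = -15)
j(g) = -5*g (j(g) = (g/3)*(-15) = -5*g)
25*j(5) + 15 = 25*(-5*5) + 15 = 25*(-25) + 15 = -625 + 15 = -610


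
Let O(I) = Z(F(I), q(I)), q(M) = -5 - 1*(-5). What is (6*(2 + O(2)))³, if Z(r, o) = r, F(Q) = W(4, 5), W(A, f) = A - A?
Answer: 1728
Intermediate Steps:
q(M) = 0 (q(M) = -5 + 5 = 0)
W(A, f) = 0
F(Q) = 0
O(I) = 0
(6*(2 + O(2)))³ = (6*(2 + 0))³ = (6*2)³ = 12³ = 1728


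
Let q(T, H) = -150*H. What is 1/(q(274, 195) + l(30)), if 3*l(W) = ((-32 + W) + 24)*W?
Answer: -1/29030 ≈ -3.4447e-5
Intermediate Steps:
l(W) = W*(-8 + W)/3 (l(W) = (((-32 + W) + 24)*W)/3 = ((-8 + W)*W)/3 = (W*(-8 + W))/3 = W*(-8 + W)/3)
1/(q(274, 195) + l(30)) = 1/(-150*195 + (⅓)*30*(-8 + 30)) = 1/(-29250 + (⅓)*30*22) = 1/(-29250 + 220) = 1/(-29030) = -1/29030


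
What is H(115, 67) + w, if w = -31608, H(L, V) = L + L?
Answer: -31378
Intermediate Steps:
H(L, V) = 2*L
H(115, 67) + w = 2*115 - 31608 = 230 - 31608 = -31378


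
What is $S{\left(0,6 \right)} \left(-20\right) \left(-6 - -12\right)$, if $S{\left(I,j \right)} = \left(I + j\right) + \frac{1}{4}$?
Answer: $-750$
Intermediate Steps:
$S{\left(I,j \right)} = \frac{1}{4} + I + j$ ($S{\left(I,j \right)} = \left(I + j\right) + \frac{1}{4} = \frac{1}{4} + I + j$)
$S{\left(0,6 \right)} \left(-20\right) \left(-6 - -12\right) = \left(\frac{1}{4} + 0 + 6\right) \left(-20\right) \left(-6 - -12\right) = \frac{25}{4} \left(-20\right) \left(-6 + 12\right) = \left(-125\right) 6 = -750$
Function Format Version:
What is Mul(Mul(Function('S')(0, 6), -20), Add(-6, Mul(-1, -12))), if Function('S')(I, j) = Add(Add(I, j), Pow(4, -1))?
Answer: -750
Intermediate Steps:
Function('S')(I, j) = Add(Rational(1, 4), I, j) (Function('S')(I, j) = Add(Add(I, j), Rational(1, 4)) = Add(Rational(1, 4), I, j))
Mul(Mul(Function('S')(0, 6), -20), Add(-6, Mul(-1, -12))) = Mul(Mul(Add(Rational(1, 4), 0, 6), -20), Add(-6, Mul(-1, -12))) = Mul(Mul(Rational(25, 4), -20), Add(-6, 12)) = Mul(-125, 6) = -750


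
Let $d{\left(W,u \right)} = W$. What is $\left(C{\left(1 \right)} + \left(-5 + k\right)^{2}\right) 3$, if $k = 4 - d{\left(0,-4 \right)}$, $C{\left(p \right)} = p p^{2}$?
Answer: $6$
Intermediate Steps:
$C{\left(p \right)} = p^{3}$
$k = 4$ ($k = 4 - 0 = 4 + 0 = 4$)
$\left(C{\left(1 \right)} + \left(-5 + k\right)^{2}\right) 3 = \left(1^{3} + \left(-5 + 4\right)^{2}\right) 3 = \left(1 + \left(-1\right)^{2}\right) 3 = \left(1 + 1\right) 3 = 2 \cdot 3 = 6$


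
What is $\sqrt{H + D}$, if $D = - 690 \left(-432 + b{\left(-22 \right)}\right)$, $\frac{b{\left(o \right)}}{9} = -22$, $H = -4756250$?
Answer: $5 i \sqrt{172862} \approx 2078.8 i$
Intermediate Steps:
$b{\left(o \right)} = -198$ ($b{\left(o \right)} = 9 \left(-22\right) = -198$)
$D = 434700$ ($D = - 690 \left(-432 - 198\right) = \left(-690\right) \left(-630\right) = 434700$)
$\sqrt{H + D} = \sqrt{-4756250 + 434700} = \sqrt{-4321550} = 5 i \sqrt{172862}$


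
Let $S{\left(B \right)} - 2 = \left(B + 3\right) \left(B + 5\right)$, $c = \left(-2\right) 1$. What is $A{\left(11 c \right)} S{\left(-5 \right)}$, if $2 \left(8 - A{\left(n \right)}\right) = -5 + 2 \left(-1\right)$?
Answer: $23$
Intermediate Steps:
$c = -2$
$S{\left(B \right)} = 2 + \left(3 + B\right) \left(5 + B\right)$ ($S{\left(B \right)} = 2 + \left(B + 3\right) \left(B + 5\right) = 2 + \left(3 + B\right) \left(5 + B\right)$)
$A{\left(n \right)} = \frac{23}{2}$ ($A{\left(n \right)} = 8 - \frac{-5 + 2 \left(-1\right)}{2} = 8 - \frac{-5 - 2}{2} = 8 - - \frac{7}{2} = 8 + \frac{7}{2} = \frac{23}{2}$)
$A{\left(11 c \right)} S{\left(-5 \right)} = \frac{23 \left(17 + \left(-5\right)^{2} + 8 \left(-5\right)\right)}{2} = \frac{23 \left(17 + 25 - 40\right)}{2} = \frac{23}{2} \cdot 2 = 23$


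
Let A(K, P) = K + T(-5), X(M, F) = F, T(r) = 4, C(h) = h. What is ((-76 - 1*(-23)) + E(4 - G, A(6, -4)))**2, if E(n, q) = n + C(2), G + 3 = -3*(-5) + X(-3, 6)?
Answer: 4225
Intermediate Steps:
G = 18 (G = -3 + (-3*(-5) + 6) = -3 + (15 + 6) = -3 + 21 = 18)
A(K, P) = 4 + K (A(K, P) = K + 4 = 4 + K)
E(n, q) = 2 + n (E(n, q) = n + 2 = 2 + n)
((-76 - 1*(-23)) + E(4 - G, A(6, -4)))**2 = ((-76 - 1*(-23)) + (2 + (4 - 1*18)))**2 = ((-76 + 23) + (2 + (4 - 18)))**2 = (-53 + (2 - 14))**2 = (-53 - 12)**2 = (-65)**2 = 4225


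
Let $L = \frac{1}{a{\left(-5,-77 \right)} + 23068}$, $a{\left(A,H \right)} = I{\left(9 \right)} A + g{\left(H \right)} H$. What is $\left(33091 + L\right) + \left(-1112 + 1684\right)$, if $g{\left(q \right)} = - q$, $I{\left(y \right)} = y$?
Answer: $\frac{575435323}{17094} \approx 33663.0$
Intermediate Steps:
$a{\left(A,H \right)} = - H^{2} + 9 A$ ($a{\left(A,H \right)} = 9 A + - H H = 9 A - H^{2} = - H^{2} + 9 A$)
$L = \frac{1}{17094}$ ($L = \frac{1}{\left(- \left(-77\right)^{2} + 9 \left(-5\right)\right) + 23068} = \frac{1}{\left(\left(-1\right) 5929 - 45\right) + 23068} = \frac{1}{\left(-5929 - 45\right) + 23068} = \frac{1}{-5974 + 23068} = \frac{1}{17094} \approx 5.85 \cdot 10^{-5}$)
$\left(33091 + L\right) + \left(-1112 + 1684\right) = \left(33091 + \frac{1}{17094}\right) + \left(-1112 + 1684\right) = \frac{565657555}{17094} + 572 = \frac{575435323}{17094}$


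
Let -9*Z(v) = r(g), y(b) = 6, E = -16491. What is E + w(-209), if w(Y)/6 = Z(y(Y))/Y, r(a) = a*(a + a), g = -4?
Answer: -10339793/627 ≈ -16491.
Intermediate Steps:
r(a) = 2*a**2 (r(a) = a*(2*a) = 2*a**2)
Z(v) = -32/9 (Z(v) = -2*(-4)**2/9 = -2*16/9 = -1/9*32 = -32/9)
w(Y) = -64/(3*Y) (w(Y) = 6*(-32/(9*Y)) = -64/(3*Y))
E + w(-209) = -16491 - 64/3/(-209) = -16491 - 64/3*(-1/209) = -16491 + 64/627 = -10339793/627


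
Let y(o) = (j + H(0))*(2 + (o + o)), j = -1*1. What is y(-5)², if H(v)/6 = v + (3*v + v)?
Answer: 64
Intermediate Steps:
H(v) = 30*v (H(v) = 6*(v + (3*v + v)) = 6*(v + 4*v) = 6*(5*v) = 30*v)
j = -1
y(o) = -2 - 2*o (y(o) = (-1 + 30*0)*(2 + (o + o)) = (-1 + 0)*(2 + 2*o) = -(2 + 2*o) = -2 - 2*o)
y(-5)² = (-2 - 2*(-5))² = (-2 + 10)² = 8² = 64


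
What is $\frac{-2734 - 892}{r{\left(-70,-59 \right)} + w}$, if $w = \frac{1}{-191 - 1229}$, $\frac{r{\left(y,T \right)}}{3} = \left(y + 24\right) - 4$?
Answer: $\frac{5148920}{213001} \approx 24.173$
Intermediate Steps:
$r{\left(y,T \right)} = 60 + 3 y$ ($r{\left(y,T \right)} = 3 \left(\left(y + 24\right) - 4\right) = 3 \left(\left(24 + y\right) - 4\right) = 3 \left(20 + y\right) = 60 + 3 y$)
$w = - \frac{1}{1420}$ ($w = \frac{1}{-1420} = - \frac{1}{1420} \approx -0.00070423$)
$\frac{-2734 - 892}{r{\left(-70,-59 \right)} + w} = \frac{-2734 - 892}{\left(60 + 3 \left(-70\right)\right) - \frac{1}{1420}} = - \frac{3626}{\left(60 - 210\right) - \frac{1}{1420}} = - \frac{3626}{-150 - \frac{1}{1420}} = - \frac{3626}{- \frac{213001}{1420}} = \left(-3626\right) \left(- \frac{1420}{213001}\right) = \frac{5148920}{213001}$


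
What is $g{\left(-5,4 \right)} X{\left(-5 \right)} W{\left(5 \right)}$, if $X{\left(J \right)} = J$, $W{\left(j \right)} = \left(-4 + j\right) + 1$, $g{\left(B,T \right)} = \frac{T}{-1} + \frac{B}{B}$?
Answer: $30$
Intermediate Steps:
$g{\left(B,T \right)} = 1 - T$ ($g{\left(B,T \right)} = T \left(-1\right) + 1 = - T + 1 = 1 - T$)
$W{\left(j \right)} = -3 + j$
$g{\left(-5,4 \right)} X{\left(-5 \right)} W{\left(5 \right)} = \left(1 - 4\right) \left(-5\right) \left(-3 + 5\right) = \left(1 - 4\right) \left(-5\right) 2 = \left(-3\right) \left(-5\right) 2 = 15 \cdot 2 = 30$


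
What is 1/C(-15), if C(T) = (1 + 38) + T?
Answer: 1/24 ≈ 0.041667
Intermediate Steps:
C(T) = 39 + T
1/C(-15) = 1/(39 - 15) = 1/24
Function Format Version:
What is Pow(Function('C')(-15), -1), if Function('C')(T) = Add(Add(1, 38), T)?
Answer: Rational(1, 24) ≈ 0.041667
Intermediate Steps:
Function('C')(T) = Add(39, T)
Pow(Function('C')(-15), -1) = Pow(Add(39, -15), -1) = Pow(24, -1) = Rational(1, 24)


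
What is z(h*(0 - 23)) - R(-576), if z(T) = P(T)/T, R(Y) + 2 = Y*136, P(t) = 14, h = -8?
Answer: 7207103/92 ≈ 78338.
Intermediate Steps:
R(Y) = -2 + 136*Y (R(Y) = -2 + Y*136 = -2 + 136*Y)
z(T) = 14/T
z(h*(0 - 23)) - R(-576) = 14/((-8*(0 - 23))) - (-2 + 136*(-576)) = 14/((-8*(-23))) - (-2 - 78336) = 14/184 - 1*(-78338) = 14*(1/184) + 78338 = 7/92 + 78338 = 7207103/92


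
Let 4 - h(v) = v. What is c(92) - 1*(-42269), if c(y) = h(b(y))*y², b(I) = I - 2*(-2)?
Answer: -736419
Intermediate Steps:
b(I) = 4 + I (b(I) = I + 4 = 4 + I)
h(v) = 4 - v
c(y) = -y³ (c(y) = (4 - (4 + y))*y² = (4 + (-4 - y))*y² = (-y)*y² = -y³)
c(92) - 1*(-42269) = -1*92³ - 1*(-42269) = -1*778688 + 42269 = -778688 + 42269 = -736419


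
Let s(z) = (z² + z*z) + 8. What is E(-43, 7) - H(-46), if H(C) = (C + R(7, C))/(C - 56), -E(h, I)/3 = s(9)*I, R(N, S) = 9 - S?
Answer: -121377/34 ≈ -3569.9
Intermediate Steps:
s(z) = 8 + 2*z² (s(z) = (z² + z²) + 8 = 2*z² + 8 = 8 + 2*z²)
E(h, I) = -510*I (E(h, I) = -3*(8 + 2*9²)*I = -3*(8 + 2*81)*I = -3*(8 + 162)*I = -510*I)
H(C) = 9/(-56 + C) (H(C) = (C + (9 - C))/(C - 56) = 9/(-56 + C))
E(-43, 7) - H(-46) = -510*7 - 9/(-56 - 46) = -3570 - 9/(-102) = -3570 - 9*(-1)/102 = -3570 - 1*(-3/34) = -3570 + 3/34 = -121377/34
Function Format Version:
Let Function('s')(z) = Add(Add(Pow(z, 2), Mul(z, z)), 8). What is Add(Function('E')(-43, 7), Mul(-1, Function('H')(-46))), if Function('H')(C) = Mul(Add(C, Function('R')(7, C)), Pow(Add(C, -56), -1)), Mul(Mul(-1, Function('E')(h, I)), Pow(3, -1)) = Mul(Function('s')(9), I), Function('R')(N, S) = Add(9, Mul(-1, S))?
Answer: Rational(-121377, 34) ≈ -3569.9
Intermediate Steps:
Function('s')(z) = Add(8, Mul(2, Pow(z, 2))) (Function('s')(z) = Add(Add(Pow(z, 2), Pow(z, 2)), 8) = Add(Mul(2, Pow(z, 2)), 8) = Add(8, Mul(2, Pow(z, 2))))
Function('E')(h, I) = Mul(-510, I) (Function('E')(h, I) = Mul(-3, Mul(Add(8, Mul(2, Pow(9, 2))), I)) = Mul(-3, Mul(Add(8, Mul(2, 81)), I)) = Mul(-3, Mul(Add(8, 162), I)) = Mul(-3, Mul(170, I)) = Mul(-510, I))
Function('H')(C) = Mul(9, Pow(Add(-56, C), -1)) (Function('H')(C) = Mul(Add(C, Add(9, Mul(-1, C))), Pow(Add(C, -56), -1)) = Mul(9, Pow(Add(-56, C), -1)))
Add(Function('E')(-43, 7), Mul(-1, Function('H')(-46))) = Add(Mul(-510, 7), Mul(-1, Mul(9, Pow(Add(-56, -46), -1)))) = Add(-3570, Mul(-1, Mul(9, Pow(-102, -1)))) = Add(-3570, Mul(-1, Mul(9, Rational(-1, 102)))) = Add(-3570, Mul(-1, Rational(-3, 34))) = Add(-3570, Rational(3, 34)) = Rational(-121377, 34)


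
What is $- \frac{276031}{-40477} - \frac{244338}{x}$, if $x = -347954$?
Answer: $\frac{52968079900}{7042067029} \approx 7.5217$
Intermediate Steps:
$- \frac{276031}{-40477} - \frac{244338}{x} = - \frac{276031}{-40477} - \frac{244338}{-347954} = \left(-276031\right) \left(- \frac{1}{40477}\right) - - \frac{122169}{173977} = \frac{276031}{40477} + \frac{122169}{173977} = \frac{52968079900}{7042067029}$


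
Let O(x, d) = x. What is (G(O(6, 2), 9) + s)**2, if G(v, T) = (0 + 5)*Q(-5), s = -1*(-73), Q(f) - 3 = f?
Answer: 3969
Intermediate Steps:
Q(f) = 3 + f
s = 73
G(v, T) = -10 (G(v, T) = (0 + 5)*(3 - 5) = 5*(-2) = -10)
(G(O(6, 2), 9) + s)**2 = (-10 + 73)**2 = 63**2 = 3969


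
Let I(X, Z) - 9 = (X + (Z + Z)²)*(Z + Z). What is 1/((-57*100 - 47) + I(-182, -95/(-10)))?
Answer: -1/2337 ≈ -0.00042790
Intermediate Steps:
I(X, Z) = 9 + 2*Z*(X + 4*Z²) (I(X, Z) = 9 + (X + (Z + Z)²)*(Z + Z) = 9 + (X + (2*Z)²)*(2*Z) = 9 + (X + 4*Z²)*(2*Z) = 9 + 2*Z*(X + 4*Z²))
1/((-57*100 - 47) + I(-182, -95/(-10))) = 1/((-57*100 - 47) + (9 + 8*(-95/(-10))³ + 2*(-182)*(-95/(-10)))) = 1/((-5700 - 47) + (9 + 8*(-95*(-⅒))³ + 2*(-182)*(-95*(-⅒)))) = 1/(-5747 + (9 + 8*(19/2)³ + 2*(-182)*(19/2))) = 1/(-5747 + (9 + 8*(6859/8) - 3458)) = 1/(-5747 + (9 + 6859 - 3458)) = 1/(-5747 + 3410) = 1/(-2337) = -1/2337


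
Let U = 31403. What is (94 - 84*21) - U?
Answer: -33073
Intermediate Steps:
(94 - 84*21) - U = (94 - 84*21) - 1*31403 = (94 - 1764) - 31403 = -1670 - 31403 = -33073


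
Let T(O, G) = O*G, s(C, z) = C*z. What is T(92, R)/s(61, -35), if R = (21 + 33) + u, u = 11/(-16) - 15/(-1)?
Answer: -25139/8540 ≈ -2.9437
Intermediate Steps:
u = 229/16 (u = 11*(-1/16) - 15*(-1) = -11/16 + 15 = 229/16 ≈ 14.313)
R = 1093/16 (R = (21 + 33) + 229/16 = 54 + 229/16 = 1093/16 ≈ 68.313)
T(O, G) = G*O
T(92, R)/s(61, -35) = ((1093/16)*92)/((61*(-35))) = (25139/4)/(-2135) = (25139/4)*(-1/2135) = -25139/8540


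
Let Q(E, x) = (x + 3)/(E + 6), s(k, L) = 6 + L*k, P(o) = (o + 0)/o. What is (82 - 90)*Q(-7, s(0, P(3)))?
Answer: 72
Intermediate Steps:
P(o) = 1 (P(o) = o/o = 1)
Q(E, x) = (3 + x)/(6 + E)
(82 - 90)*Q(-7, s(0, P(3))) = (82 - 90)*((3 + (6 + 1*0))/(6 - 7)) = -8*(3 + (6 + 0))/(-1) = -(-8)*(3 + 6) = -(-8)*9 = -8*(-9) = 72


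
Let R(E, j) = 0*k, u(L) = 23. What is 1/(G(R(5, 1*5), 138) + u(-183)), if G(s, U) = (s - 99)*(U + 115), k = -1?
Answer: -1/25024 ≈ -3.9962e-5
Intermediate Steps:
R(E, j) = 0 (R(E, j) = 0*(-1) = 0)
G(s, U) = (-99 + s)*(115 + U)
1/(G(R(5, 1*5), 138) + u(-183)) = 1/((-11385 - 99*138 + 115*0 + 138*0) + 23) = 1/((-11385 - 13662 + 0 + 0) + 23) = 1/(-25047 + 23) = 1/(-25024) = -1/25024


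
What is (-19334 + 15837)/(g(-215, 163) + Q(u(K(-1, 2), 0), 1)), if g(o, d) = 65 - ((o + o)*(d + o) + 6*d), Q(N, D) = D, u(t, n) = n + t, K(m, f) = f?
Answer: 3497/23272 ≈ 0.15027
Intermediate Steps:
g(o, d) = 65 - 6*d - 2*o*(d + o) (g(o, d) = 65 - ((2*o)*(d + o) + 6*d) = 65 - (2*o*(d + o) + 6*d) = 65 - (6*d + 2*o*(d + o)) = 65 + (-6*d - 2*o*(d + o)) = 65 - 6*d - 2*o*(d + o))
(-19334 + 15837)/(g(-215, 163) + Q(u(K(-1, 2), 0), 1)) = (-19334 + 15837)/((65 - 6*163 - 2*(-215)² - 2*163*(-215)) + 1) = -3497/((65 - 978 - 2*46225 + 70090) + 1) = -3497/((65 - 978 - 92450 + 70090) + 1) = -3497/(-23273 + 1) = -3497/(-23272) = -3497*(-1/23272) = 3497/23272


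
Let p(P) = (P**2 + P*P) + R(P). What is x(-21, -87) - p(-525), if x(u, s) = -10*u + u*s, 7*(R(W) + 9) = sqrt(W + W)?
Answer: -549204 - 5*I*sqrt(42)/7 ≈ -5.492e+5 - 4.6291*I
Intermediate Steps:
R(W) = -9 + sqrt(2)*sqrt(W)/7 (R(W) = -9 + sqrt(W + W)/7 = -9 + sqrt(2*W)/7 = -9 + (sqrt(2)*sqrt(W))/7 = -9 + sqrt(2)*sqrt(W)/7)
x(u, s) = -10*u + s*u
p(P) = -9 + 2*P**2 + sqrt(2)*sqrt(P)/7 (p(P) = (P**2 + P*P) + (-9 + sqrt(2)*sqrt(P)/7) = (P**2 + P**2) + (-9 + sqrt(2)*sqrt(P)/7) = 2*P**2 + (-9 + sqrt(2)*sqrt(P)/7) = -9 + 2*P**2 + sqrt(2)*sqrt(P)/7)
x(-21, -87) - p(-525) = -21*(-10 - 87) - (-9 + 2*(-525)**2 + sqrt(2)*sqrt(-525)/7) = -21*(-97) - (-9 + 2*275625 + sqrt(2)*(5*I*sqrt(21))/7) = 2037 - (-9 + 551250 + 5*I*sqrt(42)/7) = 2037 - (551241 + 5*I*sqrt(42)/7) = 2037 + (-551241 - 5*I*sqrt(42)/7) = -549204 - 5*I*sqrt(42)/7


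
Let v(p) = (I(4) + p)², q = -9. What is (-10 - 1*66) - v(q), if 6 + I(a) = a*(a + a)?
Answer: -365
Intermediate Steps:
I(a) = -6 + 2*a² (I(a) = -6 + a*(a + a) = -6 + a*(2*a) = -6 + 2*a²)
v(p) = (26 + p)² (v(p) = ((-6 + 2*4²) + p)² = ((-6 + 2*16) + p)² = ((-6 + 32) + p)² = (26 + p)²)
(-10 - 1*66) - v(q) = (-10 - 1*66) - (26 - 9)² = (-10 - 66) - 1*17² = -76 - 1*289 = -76 - 289 = -365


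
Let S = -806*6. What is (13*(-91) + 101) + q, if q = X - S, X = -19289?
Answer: -15535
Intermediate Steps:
S = -4836
q = -14453 (q = -19289 - 1*(-4836) = -19289 + 4836 = -14453)
(13*(-91) + 101) + q = (13*(-91) + 101) - 14453 = (-1183 + 101) - 14453 = -1082 - 14453 = -15535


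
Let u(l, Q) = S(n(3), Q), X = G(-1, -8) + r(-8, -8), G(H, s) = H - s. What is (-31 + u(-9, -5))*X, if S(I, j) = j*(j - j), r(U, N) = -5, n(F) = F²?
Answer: -62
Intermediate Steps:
X = 2 (X = (-1 - 1*(-8)) - 5 = (-1 + 8) - 5 = 7 - 5 = 2)
S(I, j) = 0 (S(I, j) = j*0 = 0)
u(l, Q) = 0
(-31 + u(-9, -5))*X = (-31 + 0)*2 = -31*2 = -62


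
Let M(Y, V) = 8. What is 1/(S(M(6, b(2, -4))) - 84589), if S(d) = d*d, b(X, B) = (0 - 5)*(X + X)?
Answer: -1/84525 ≈ -1.1831e-5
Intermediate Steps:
b(X, B) = -10*X
S(d) = d²
1/(S(M(6, b(2, -4))) - 84589) = 1/(8² - 84589) = 1/(64 - 84589) = 1/(-84525) = -1/84525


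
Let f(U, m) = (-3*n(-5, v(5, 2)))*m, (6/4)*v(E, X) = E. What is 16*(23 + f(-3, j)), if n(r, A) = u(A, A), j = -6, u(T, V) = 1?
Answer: 656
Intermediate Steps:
v(E, X) = 2*E/3
n(r, A) = 1
f(U, m) = -3*m (f(U, m) = (-3*1)*m = -3*m)
16*(23 + f(-3, j)) = 16*(23 - 3*(-6)) = 16*(23 + 18) = 16*41 = 656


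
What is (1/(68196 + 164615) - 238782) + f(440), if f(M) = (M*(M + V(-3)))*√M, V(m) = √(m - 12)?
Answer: -55591076201/232811 + 880*√110*(440 + I*√15) ≈ 3.8222e+6 + 35746.0*I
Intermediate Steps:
V(m) = √(-12 + m)
f(M) = M^(3/2)*(M + I*√15) (f(M) = (M*(M + √(-12 - 3)))*√M = (M*(M + √(-15)))*√M = (M*(M + I*√15))*√M = M^(3/2)*(M + I*√15))
(1/(68196 + 164615) - 238782) + f(440) = (1/(68196 + 164615) - 238782) + 440^(3/2)*(440 + I*√15) = (1/232811 - 238782) + (880*√110)*(440 + I*√15) = (1/232811 - 238782) + 880*√110*(440 + I*√15) = -55591076201/232811 + 880*√110*(440 + I*√15)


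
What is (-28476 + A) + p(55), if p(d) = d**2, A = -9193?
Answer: -34644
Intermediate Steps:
(-28476 + A) + p(55) = (-28476 - 9193) + 55**2 = -37669 + 3025 = -34644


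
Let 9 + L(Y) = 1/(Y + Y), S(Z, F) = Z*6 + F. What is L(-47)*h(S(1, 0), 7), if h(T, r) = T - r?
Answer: 847/94 ≈ 9.0106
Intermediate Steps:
S(Z, F) = F + 6*Z (S(Z, F) = 6*Z + F = F + 6*Z)
L(Y) = -9 + 1/(2*Y) (L(Y) = -9 + 1/(Y + Y) = -9 + 1/(2*Y))
L(-47)*h(S(1, 0), 7) = (-9 + (1/2)/(-47))*((0 + 6*1) - 1*7) = (-9 + (1/2)*(-1/47))*((0 + 6) - 7) = (-9 - 1/94)*(6 - 7) = -847/94*(-1) = 847/94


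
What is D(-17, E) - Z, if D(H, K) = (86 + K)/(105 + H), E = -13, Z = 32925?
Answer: -2897327/88 ≈ -32924.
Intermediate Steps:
D(H, K) = (86 + K)/(105 + H)
D(-17, E) - Z = (86 - 13)/(105 - 17) - 1*32925 = 73/88 - 32925 = -2897327/88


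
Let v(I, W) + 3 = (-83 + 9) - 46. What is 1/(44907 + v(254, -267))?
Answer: 1/44784 ≈ 2.2329e-5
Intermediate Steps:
v(I, W) = -123 (v(I, W) = -3 + ((-83 + 9) - 46) = -3 + (-74 - 46) = -3 - 120 = -123)
1/(44907 + v(254, -267)) = 1/(44907 - 123) = 1/44784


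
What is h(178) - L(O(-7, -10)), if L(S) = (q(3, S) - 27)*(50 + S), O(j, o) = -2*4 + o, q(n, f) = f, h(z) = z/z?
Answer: 1441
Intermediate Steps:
h(z) = 1
O(j, o) = -8 + o
L(S) = (-27 + S)*(50 + S) (L(S) = (S - 27)*(50 + S) = (-27 + S)*(50 + S))
h(178) - L(O(-7, -10)) = 1 - (-1350 + (-8 - 10)² + 23*(-8 - 10)) = 1 - (-1350 + (-18)² + 23*(-18)) = 1 - (-1350 + 324 - 414) = 1 - 1*(-1440) = 1 + 1440 = 1441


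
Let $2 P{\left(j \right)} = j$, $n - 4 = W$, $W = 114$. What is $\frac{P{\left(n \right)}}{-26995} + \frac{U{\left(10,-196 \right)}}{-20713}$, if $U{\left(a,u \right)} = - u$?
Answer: $- \frac{930441}{79878205} \approx -0.011648$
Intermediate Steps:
$n = 118$ ($n = 4 + 114 = 118$)
$P{\left(j \right)} = \frac{j}{2}$
$\frac{P{\left(n \right)}}{-26995} + \frac{U{\left(10,-196 \right)}}{-20713} = \frac{\frac{1}{2} \cdot 118}{-26995} + \frac{\left(-1\right) \left(-196\right)}{-20713} = 59 \left(- \frac{1}{26995}\right) + 196 \left(- \frac{1}{20713}\right) = - \frac{59}{26995} - \frac{28}{2959} = - \frac{930441}{79878205}$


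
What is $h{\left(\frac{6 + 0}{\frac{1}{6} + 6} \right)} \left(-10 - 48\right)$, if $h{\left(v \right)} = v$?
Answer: $- \frac{2088}{37} \approx -56.432$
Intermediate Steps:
$h{\left(\frac{6 + 0}{\frac{1}{6} + 6} \right)} \left(-10 - 48\right) = \frac{6 + 0}{\frac{1}{6} + 6} \left(-10 - 48\right) = \frac{6}{\frac{1}{6} + 6} \left(-58\right) = \frac{6}{\frac{37}{6}} \left(-58\right) = 6 \cdot \frac{6}{37} \left(-58\right) = \frac{36}{37} \left(-58\right) = - \frac{2088}{37}$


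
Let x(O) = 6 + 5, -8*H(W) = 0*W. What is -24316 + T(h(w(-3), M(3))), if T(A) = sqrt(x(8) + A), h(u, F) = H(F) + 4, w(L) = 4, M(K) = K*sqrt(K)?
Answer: -24316 + sqrt(15) ≈ -24312.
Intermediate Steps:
H(W) = 0 (H(W) = -0*W = -1/8*0 = 0)
M(K) = K**(3/2)
x(O) = 11
h(u, F) = 4 (h(u, F) = 0 + 4 = 4)
T(A) = sqrt(11 + A)
-24316 + T(h(w(-3), M(3))) = -24316 + sqrt(11 + 4) = -24316 + sqrt(15)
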